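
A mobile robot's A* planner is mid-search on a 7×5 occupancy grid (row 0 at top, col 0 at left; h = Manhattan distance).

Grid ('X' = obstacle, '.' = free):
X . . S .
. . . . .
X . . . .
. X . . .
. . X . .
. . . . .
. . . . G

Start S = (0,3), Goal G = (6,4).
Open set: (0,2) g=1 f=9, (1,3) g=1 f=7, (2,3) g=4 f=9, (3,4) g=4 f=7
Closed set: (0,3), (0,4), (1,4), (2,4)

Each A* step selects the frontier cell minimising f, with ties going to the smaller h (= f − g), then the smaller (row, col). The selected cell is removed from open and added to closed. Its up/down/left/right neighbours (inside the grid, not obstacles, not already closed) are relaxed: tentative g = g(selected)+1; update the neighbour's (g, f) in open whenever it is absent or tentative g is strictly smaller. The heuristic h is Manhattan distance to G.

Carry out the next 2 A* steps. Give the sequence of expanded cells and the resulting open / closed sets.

step 1: expand (3,4) (f=7, h=3) → closed; open now [(0,2) g=1 f=9, (1,3) g=1 f=7, (2,3) g=4 f=9, (3,3) g=5 f=9, (4,4) g=5 f=7]
step 2: expand (4,4) (f=7, h=2) → closed; open now [(0,2) g=1 f=9, (1,3) g=1 f=7, (2,3) g=4 f=9, (3,3) g=5 f=9, (4,3) g=6 f=9, (5,4) g=6 f=7]

order=[(3,4) → (4,4)]; open=[(0,2) g=1 f=9, (1,3) g=1 f=7, (2,3) g=4 f=9, (3,3) g=5 f=9, (4,3) g=6 f=9, (5,4) g=6 f=7]; closed=[(0,3), (0,4), (1,4), (2,4), (3,4), (4,4)]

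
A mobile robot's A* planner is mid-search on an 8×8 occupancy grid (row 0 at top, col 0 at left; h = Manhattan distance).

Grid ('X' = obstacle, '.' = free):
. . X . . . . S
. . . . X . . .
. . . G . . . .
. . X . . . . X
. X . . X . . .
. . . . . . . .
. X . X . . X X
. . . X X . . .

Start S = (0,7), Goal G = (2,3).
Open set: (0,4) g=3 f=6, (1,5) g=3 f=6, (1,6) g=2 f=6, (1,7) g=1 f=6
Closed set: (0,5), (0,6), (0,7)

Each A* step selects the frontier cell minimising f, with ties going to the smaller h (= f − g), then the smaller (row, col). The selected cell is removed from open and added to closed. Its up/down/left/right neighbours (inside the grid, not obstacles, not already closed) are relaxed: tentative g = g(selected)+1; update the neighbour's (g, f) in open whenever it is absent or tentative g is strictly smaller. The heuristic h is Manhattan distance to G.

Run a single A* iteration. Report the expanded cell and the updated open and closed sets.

expanded=(0,4); open=[(0,3) g=4 f=6, (1,5) g=3 f=6, (1,6) g=2 f=6, (1,7) g=1 f=6]; closed=[(0,4), (0,5), (0,6), (0,7)]

step 1: expand (0,4) (f=6, h=3) → closed; open now [(0,3) g=4 f=6, (1,5) g=3 f=6, (1,6) g=2 f=6, (1,7) g=1 f=6]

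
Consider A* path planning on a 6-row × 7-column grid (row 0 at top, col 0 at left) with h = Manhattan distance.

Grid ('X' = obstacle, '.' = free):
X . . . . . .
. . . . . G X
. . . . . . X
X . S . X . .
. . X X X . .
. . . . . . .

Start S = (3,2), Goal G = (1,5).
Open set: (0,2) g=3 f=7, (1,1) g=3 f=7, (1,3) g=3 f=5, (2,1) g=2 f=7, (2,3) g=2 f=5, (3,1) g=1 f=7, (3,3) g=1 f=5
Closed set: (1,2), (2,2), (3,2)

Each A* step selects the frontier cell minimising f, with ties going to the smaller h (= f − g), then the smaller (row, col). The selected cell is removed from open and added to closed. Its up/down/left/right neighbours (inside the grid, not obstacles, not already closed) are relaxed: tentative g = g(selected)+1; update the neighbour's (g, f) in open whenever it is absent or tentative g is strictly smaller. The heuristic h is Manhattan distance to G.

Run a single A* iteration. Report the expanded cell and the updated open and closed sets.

step 1: expand (1,3) (f=5, h=2) → closed; open now [(0,2) g=3 f=7, (0,3) g=4 f=7, (1,1) g=3 f=7, (1,4) g=4 f=5, (2,1) g=2 f=7, (2,3) g=2 f=5, (3,1) g=1 f=7, (3,3) g=1 f=5]

expanded=(1,3); open=[(0,2) g=3 f=7, (0,3) g=4 f=7, (1,1) g=3 f=7, (1,4) g=4 f=5, (2,1) g=2 f=7, (2,3) g=2 f=5, (3,1) g=1 f=7, (3,3) g=1 f=5]; closed=[(1,2), (1,3), (2,2), (3,2)]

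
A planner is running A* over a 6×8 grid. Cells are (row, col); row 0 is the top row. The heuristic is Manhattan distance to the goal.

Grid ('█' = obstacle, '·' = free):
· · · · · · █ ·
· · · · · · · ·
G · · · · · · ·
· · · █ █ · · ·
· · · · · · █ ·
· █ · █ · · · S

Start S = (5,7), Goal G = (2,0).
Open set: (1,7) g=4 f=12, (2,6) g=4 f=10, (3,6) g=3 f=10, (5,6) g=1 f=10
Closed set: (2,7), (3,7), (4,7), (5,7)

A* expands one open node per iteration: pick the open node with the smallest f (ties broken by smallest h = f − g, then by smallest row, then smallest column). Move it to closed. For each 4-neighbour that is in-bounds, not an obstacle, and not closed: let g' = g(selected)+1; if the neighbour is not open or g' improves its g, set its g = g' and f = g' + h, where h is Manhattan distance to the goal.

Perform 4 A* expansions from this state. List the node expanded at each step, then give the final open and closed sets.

order=[(2,6) → (2,5) → (2,4) → (2,3)]; open=[(1,3) g=8 f=12, (1,4) g=7 f=12, (1,5) g=6 f=12, (1,6) g=5 f=12, (1,7) g=4 f=12, (2,2) g=8 f=10, (3,5) g=6 f=12, (3,6) g=3 f=10, (5,6) g=1 f=10]; closed=[(2,3), (2,4), (2,5), (2,6), (2,7), (3,7), (4,7), (5,7)]

step 1: expand (2,6) (f=10, h=6) → closed; open now [(1,6) g=5 f=12, (1,7) g=4 f=12, (2,5) g=5 f=10, (3,6) g=3 f=10, (5,6) g=1 f=10]
step 2: expand (2,5) (f=10, h=5) → closed; open now [(1,5) g=6 f=12, (1,6) g=5 f=12, (1,7) g=4 f=12, (2,4) g=6 f=10, (3,5) g=6 f=12, (3,6) g=3 f=10, (5,6) g=1 f=10]
step 3: expand (2,4) (f=10, h=4) → closed; open now [(1,4) g=7 f=12, (1,5) g=6 f=12, (1,6) g=5 f=12, (1,7) g=4 f=12, (2,3) g=7 f=10, (3,5) g=6 f=12, (3,6) g=3 f=10, (5,6) g=1 f=10]
step 4: expand (2,3) (f=10, h=3) → closed; open now [(1,3) g=8 f=12, (1,4) g=7 f=12, (1,5) g=6 f=12, (1,6) g=5 f=12, (1,7) g=4 f=12, (2,2) g=8 f=10, (3,5) g=6 f=12, (3,6) g=3 f=10, (5,6) g=1 f=10]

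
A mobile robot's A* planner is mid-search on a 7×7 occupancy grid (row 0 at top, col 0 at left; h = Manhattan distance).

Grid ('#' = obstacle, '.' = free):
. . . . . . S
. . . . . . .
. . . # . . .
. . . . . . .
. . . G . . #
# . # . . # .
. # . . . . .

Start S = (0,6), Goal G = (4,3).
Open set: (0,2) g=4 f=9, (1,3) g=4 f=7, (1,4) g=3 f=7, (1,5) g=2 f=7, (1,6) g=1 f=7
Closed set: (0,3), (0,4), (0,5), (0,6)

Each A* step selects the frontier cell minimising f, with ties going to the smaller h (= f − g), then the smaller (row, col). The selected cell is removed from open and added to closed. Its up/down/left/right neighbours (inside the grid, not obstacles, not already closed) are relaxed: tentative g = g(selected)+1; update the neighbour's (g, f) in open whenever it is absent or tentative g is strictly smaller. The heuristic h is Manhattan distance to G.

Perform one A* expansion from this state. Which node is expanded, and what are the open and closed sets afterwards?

step 1: expand (1,3) (f=7, h=3) → closed; open now [(0,2) g=4 f=9, (1,2) g=5 f=9, (1,4) g=3 f=7, (1,5) g=2 f=7, (1,6) g=1 f=7]

expanded=(1,3); open=[(0,2) g=4 f=9, (1,2) g=5 f=9, (1,4) g=3 f=7, (1,5) g=2 f=7, (1,6) g=1 f=7]; closed=[(0,3), (0,4), (0,5), (0,6), (1,3)]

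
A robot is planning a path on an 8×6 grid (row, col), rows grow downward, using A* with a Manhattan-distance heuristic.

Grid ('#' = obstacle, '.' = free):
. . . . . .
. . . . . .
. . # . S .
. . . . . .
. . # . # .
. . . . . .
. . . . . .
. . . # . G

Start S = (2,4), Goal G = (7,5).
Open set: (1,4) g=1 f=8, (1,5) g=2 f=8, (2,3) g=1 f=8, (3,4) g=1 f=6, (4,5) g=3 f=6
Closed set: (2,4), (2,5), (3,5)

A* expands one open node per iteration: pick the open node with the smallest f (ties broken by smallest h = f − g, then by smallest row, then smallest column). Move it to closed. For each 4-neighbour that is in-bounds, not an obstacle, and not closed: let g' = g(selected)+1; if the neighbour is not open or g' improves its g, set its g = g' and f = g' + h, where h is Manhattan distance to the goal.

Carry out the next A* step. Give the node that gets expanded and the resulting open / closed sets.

step 1: expand (4,5) (f=6, h=3) → closed; open now [(1,4) g=1 f=8, (1,5) g=2 f=8, (2,3) g=1 f=8, (3,4) g=1 f=6, (5,5) g=4 f=6]

expanded=(4,5); open=[(1,4) g=1 f=8, (1,5) g=2 f=8, (2,3) g=1 f=8, (3,4) g=1 f=6, (5,5) g=4 f=6]; closed=[(2,4), (2,5), (3,5), (4,5)]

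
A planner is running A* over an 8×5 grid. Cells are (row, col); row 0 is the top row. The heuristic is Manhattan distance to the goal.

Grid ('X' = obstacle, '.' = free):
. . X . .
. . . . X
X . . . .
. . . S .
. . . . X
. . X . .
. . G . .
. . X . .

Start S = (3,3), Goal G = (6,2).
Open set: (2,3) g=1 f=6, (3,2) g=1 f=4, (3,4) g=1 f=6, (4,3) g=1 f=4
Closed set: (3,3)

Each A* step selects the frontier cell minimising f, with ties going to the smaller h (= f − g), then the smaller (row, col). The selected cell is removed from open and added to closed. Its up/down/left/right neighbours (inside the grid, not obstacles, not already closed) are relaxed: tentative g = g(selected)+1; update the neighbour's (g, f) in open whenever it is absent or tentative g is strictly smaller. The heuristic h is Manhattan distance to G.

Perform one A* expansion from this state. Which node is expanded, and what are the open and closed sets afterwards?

expanded=(3,2); open=[(2,2) g=2 f=6, (2,3) g=1 f=6, (3,1) g=2 f=6, (3,4) g=1 f=6, (4,2) g=2 f=4, (4,3) g=1 f=4]; closed=[(3,2), (3,3)]

step 1: expand (3,2) (f=4, h=3) → closed; open now [(2,2) g=2 f=6, (2,3) g=1 f=6, (3,1) g=2 f=6, (3,4) g=1 f=6, (4,2) g=2 f=4, (4,3) g=1 f=4]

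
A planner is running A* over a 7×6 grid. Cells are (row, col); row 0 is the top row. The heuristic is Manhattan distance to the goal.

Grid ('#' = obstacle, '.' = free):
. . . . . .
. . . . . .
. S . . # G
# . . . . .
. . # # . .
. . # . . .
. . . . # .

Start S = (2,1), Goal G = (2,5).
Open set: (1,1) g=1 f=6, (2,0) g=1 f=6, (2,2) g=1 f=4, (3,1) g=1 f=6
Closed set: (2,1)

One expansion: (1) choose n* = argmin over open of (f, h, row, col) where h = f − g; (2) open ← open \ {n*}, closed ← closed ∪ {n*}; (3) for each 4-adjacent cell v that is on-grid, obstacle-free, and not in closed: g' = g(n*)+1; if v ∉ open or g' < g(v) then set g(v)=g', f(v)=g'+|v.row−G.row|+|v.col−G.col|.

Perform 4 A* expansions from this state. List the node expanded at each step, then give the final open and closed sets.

step 1: expand (2,2) (f=4, h=3) → closed; open now [(1,1) g=1 f=6, (1,2) g=2 f=6, (2,0) g=1 f=6, (2,3) g=2 f=4, (3,1) g=1 f=6, (3,2) g=2 f=6]
step 2: expand (2,3) (f=4, h=2) → closed; open now [(1,1) g=1 f=6, (1,2) g=2 f=6, (1,3) g=3 f=6, (2,0) g=1 f=6, (3,1) g=1 f=6, (3,2) g=2 f=6, (3,3) g=3 f=6]
step 3: expand (1,3) (f=6, h=3) → closed; open now [(0,3) g=4 f=8, (1,1) g=1 f=6, (1,2) g=2 f=6, (1,4) g=4 f=6, (2,0) g=1 f=6, (3,1) g=1 f=6, (3,2) g=2 f=6, (3,3) g=3 f=6]
step 4: expand (1,4) (f=6, h=2) → closed; open now [(0,3) g=4 f=8, (0,4) g=5 f=8, (1,1) g=1 f=6, (1,2) g=2 f=6, (1,5) g=5 f=6, (2,0) g=1 f=6, (3,1) g=1 f=6, (3,2) g=2 f=6, (3,3) g=3 f=6]

order=[(2,2) → (2,3) → (1,3) → (1,4)]; open=[(0,3) g=4 f=8, (0,4) g=5 f=8, (1,1) g=1 f=6, (1,2) g=2 f=6, (1,5) g=5 f=6, (2,0) g=1 f=6, (3,1) g=1 f=6, (3,2) g=2 f=6, (3,3) g=3 f=6]; closed=[(1,3), (1,4), (2,1), (2,2), (2,3)]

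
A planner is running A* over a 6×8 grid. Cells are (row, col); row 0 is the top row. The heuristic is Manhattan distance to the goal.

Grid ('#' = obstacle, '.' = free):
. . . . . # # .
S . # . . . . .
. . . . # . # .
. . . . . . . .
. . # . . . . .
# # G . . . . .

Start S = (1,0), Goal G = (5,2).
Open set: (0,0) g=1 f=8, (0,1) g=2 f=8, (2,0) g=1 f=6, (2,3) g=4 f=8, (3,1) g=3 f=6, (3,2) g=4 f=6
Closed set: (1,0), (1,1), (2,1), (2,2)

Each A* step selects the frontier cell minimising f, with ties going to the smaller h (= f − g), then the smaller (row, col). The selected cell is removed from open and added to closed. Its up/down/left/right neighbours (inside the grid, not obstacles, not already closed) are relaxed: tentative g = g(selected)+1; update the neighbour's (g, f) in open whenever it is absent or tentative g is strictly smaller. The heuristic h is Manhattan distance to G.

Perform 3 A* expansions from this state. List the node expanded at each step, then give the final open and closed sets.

order=[(3,2) → (3,1) → (4,1)]; open=[(0,0) g=1 f=8, (0,1) g=2 f=8, (2,0) g=1 f=6, (2,3) g=4 f=8, (3,0) g=4 f=8, (3,3) g=5 f=8, (4,0) g=5 f=8]; closed=[(1,0), (1,1), (2,1), (2,2), (3,1), (3,2), (4,1)]

step 1: expand (3,2) (f=6, h=2) → closed; open now [(0,0) g=1 f=8, (0,1) g=2 f=8, (2,0) g=1 f=6, (2,3) g=4 f=8, (3,1) g=3 f=6, (3,3) g=5 f=8]
step 2: expand (3,1) (f=6, h=3) → closed; open now [(0,0) g=1 f=8, (0,1) g=2 f=8, (2,0) g=1 f=6, (2,3) g=4 f=8, (3,0) g=4 f=8, (3,3) g=5 f=8, (4,1) g=4 f=6]
step 3: expand (4,1) (f=6, h=2) → closed; open now [(0,0) g=1 f=8, (0,1) g=2 f=8, (2,0) g=1 f=6, (2,3) g=4 f=8, (3,0) g=4 f=8, (3,3) g=5 f=8, (4,0) g=5 f=8]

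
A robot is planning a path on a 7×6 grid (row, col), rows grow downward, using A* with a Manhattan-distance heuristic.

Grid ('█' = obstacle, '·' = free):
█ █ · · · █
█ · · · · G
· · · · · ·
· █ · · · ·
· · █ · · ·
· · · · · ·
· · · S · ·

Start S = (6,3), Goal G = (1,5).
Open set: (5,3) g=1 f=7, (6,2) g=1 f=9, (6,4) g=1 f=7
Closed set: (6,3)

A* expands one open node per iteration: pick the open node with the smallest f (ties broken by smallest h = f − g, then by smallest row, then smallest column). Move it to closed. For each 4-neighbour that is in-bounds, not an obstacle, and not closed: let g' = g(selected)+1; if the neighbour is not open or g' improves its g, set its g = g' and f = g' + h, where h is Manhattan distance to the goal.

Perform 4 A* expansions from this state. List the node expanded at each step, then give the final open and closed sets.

step 1: expand (5,3) (f=7, h=6) → closed; open now [(4,3) g=2 f=7, (5,2) g=2 f=9, (5,4) g=2 f=7, (6,2) g=1 f=9, (6,4) g=1 f=7]
step 2: expand (4,3) (f=7, h=5) → closed; open now [(3,3) g=3 f=7, (4,4) g=3 f=7, (5,2) g=2 f=9, (5,4) g=2 f=7, (6,2) g=1 f=9, (6,4) g=1 f=7]
step 3: expand (3,3) (f=7, h=4) → closed; open now [(2,3) g=4 f=7, (3,2) g=4 f=9, (3,4) g=4 f=7, (4,4) g=3 f=7, (5,2) g=2 f=9, (5,4) g=2 f=7, (6,2) g=1 f=9, (6,4) g=1 f=7]
step 4: expand (2,3) (f=7, h=3) → closed; open now [(1,3) g=5 f=7, (2,2) g=5 f=9, (2,4) g=5 f=7, (3,2) g=4 f=9, (3,4) g=4 f=7, (4,4) g=3 f=7, (5,2) g=2 f=9, (5,4) g=2 f=7, (6,2) g=1 f=9, (6,4) g=1 f=7]

order=[(5,3) → (4,3) → (3,3) → (2,3)]; open=[(1,3) g=5 f=7, (2,2) g=5 f=9, (2,4) g=5 f=7, (3,2) g=4 f=9, (3,4) g=4 f=7, (4,4) g=3 f=7, (5,2) g=2 f=9, (5,4) g=2 f=7, (6,2) g=1 f=9, (6,4) g=1 f=7]; closed=[(2,3), (3,3), (4,3), (5,3), (6,3)]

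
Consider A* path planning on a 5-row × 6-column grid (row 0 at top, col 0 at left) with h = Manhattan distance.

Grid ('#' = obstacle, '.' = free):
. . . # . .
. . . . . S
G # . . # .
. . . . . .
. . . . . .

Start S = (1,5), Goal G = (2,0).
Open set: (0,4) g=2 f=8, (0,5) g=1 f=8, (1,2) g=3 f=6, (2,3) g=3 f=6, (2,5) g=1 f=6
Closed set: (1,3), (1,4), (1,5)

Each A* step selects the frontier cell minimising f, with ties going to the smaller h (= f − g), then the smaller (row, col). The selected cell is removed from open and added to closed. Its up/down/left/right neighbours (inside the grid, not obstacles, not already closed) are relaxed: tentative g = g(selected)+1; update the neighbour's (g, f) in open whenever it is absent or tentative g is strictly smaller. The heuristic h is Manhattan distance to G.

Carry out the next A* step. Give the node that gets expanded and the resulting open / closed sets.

step 1: expand (1,2) (f=6, h=3) → closed; open now [(0,2) g=4 f=8, (0,4) g=2 f=8, (0,5) g=1 f=8, (1,1) g=4 f=6, (2,2) g=4 f=6, (2,3) g=3 f=6, (2,5) g=1 f=6]

expanded=(1,2); open=[(0,2) g=4 f=8, (0,4) g=2 f=8, (0,5) g=1 f=8, (1,1) g=4 f=6, (2,2) g=4 f=6, (2,3) g=3 f=6, (2,5) g=1 f=6]; closed=[(1,2), (1,3), (1,4), (1,5)]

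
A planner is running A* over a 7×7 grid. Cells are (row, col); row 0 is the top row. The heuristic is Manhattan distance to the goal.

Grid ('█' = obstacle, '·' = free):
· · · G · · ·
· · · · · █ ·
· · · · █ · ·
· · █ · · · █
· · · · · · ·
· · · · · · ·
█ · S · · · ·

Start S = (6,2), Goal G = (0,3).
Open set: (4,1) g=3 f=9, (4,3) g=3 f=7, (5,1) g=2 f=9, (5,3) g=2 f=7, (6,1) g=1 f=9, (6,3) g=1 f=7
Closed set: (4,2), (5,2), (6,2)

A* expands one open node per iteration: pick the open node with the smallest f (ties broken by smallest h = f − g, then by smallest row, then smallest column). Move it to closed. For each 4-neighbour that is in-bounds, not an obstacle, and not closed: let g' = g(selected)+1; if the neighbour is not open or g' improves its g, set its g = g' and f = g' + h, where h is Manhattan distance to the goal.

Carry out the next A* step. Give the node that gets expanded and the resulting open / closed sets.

step 1: expand (4,3) (f=7, h=4) → closed; open now [(3,3) g=4 f=7, (4,1) g=3 f=9, (4,4) g=4 f=9, (5,1) g=2 f=9, (5,3) g=2 f=7, (6,1) g=1 f=9, (6,3) g=1 f=7]

expanded=(4,3); open=[(3,3) g=4 f=7, (4,1) g=3 f=9, (4,4) g=4 f=9, (5,1) g=2 f=9, (5,3) g=2 f=7, (6,1) g=1 f=9, (6,3) g=1 f=7]; closed=[(4,2), (4,3), (5,2), (6,2)]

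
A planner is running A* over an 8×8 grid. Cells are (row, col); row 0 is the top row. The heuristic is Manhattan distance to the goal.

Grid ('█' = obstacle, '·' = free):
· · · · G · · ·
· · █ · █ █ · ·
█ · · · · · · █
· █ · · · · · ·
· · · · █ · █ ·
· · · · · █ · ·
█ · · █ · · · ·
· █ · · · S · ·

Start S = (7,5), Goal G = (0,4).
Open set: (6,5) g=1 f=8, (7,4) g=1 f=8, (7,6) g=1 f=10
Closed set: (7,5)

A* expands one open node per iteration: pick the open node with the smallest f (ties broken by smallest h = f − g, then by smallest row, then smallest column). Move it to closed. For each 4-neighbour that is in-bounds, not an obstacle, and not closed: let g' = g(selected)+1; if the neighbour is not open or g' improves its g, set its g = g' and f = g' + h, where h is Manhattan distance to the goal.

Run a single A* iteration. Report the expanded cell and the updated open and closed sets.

step 1: expand (6,5) (f=8, h=7) → closed; open now [(6,4) g=2 f=8, (6,6) g=2 f=10, (7,4) g=1 f=8, (7,6) g=1 f=10]

expanded=(6,5); open=[(6,4) g=2 f=8, (6,6) g=2 f=10, (7,4) g=1 f=8, (7,6) g=1 f=10]; closed=[(6,5), (7,5)]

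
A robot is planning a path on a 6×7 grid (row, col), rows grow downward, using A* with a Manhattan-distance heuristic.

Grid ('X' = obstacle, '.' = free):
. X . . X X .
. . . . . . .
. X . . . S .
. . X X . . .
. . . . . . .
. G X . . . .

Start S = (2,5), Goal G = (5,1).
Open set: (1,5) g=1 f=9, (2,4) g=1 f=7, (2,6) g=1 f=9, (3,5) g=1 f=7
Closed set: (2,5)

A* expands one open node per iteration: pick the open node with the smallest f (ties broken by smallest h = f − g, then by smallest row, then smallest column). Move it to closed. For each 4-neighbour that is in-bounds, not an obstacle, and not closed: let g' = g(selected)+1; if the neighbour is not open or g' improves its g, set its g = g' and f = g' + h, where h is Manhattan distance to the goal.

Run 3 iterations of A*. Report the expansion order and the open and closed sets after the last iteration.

step 1: expand (2,4) (f=7, h=6) → closed; open now [(1,4) g=2 f=9, (1,5) g=1 f=9, (2,3) g=2 f=7, (2,6) g=1 f=9, (3,4) g=2 f=7, (3,5) g=1 f=7]
step 2: expand (2,3) (f=7, h=5) → closed; open now [(1,3) g=3 f=9, (1,4) g=2 f=9, (1,5) g=1 f=9, (2,2) g=3 f=7, (2,6) g=1 f=9, (3,4) g=2 f=7, (3,5) g=1 f=7]
step 3: expand (2,2) (f=7, h=4) → closed; open now [(1,2) g=4 f=9, (1,3) g=3 f=9, (1,4) g=2 f=9, (1,5) g=1 f=9, (2,6) g=1 f=9, (3,4) g=2 f=7, (3,5) g=1 f=7]

order=[(2,4) → (2,3) → (2,2)]; open=[(1,2) g=4 f=9, (1,3) g=3 f=9, (1,4) g=2 f=9, (1,5) g=1 f=9, (2,6) g=1 f=9, (3,4) g=2 f=7, (3,5) g=1 f=7]; closed=[(2,2), (2,3), (2,4), (2,5)]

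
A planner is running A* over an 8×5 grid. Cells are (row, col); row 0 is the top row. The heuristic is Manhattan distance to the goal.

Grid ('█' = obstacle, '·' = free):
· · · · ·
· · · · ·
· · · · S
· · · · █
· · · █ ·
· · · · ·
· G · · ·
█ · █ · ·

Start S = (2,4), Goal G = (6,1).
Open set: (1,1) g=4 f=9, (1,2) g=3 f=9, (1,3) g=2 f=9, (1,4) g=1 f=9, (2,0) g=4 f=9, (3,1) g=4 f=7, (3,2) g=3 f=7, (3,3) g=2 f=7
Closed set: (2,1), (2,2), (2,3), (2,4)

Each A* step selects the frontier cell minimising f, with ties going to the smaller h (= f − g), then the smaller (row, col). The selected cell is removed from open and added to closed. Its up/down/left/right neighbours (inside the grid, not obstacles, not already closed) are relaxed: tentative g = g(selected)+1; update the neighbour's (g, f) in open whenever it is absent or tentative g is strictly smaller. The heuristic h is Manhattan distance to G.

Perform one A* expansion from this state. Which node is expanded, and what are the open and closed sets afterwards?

expanded=(3,1); open=[(1,1) g=4 f=9, (1,2) g=3 f=9, (1,3) g=2 f=9, (1,4) g=1 f=9, (2,0) g=4 f=9, (3,0) g=5 f=9, (3,2) g=3 f=7, (3,3) g=2 f=7, (4,1) g=5 f=7]; closed=[(2,1), (2,2), (2,3), (2,4), (3,1)]

step 1: expand (3,1) (f=7, h=3) → closed; open now [(1,1) g=4 f=9, (1,2) g=3 f=9, (1,3) g=2 f=9, (1,4) g=1 f=9, (2,0) g=4 f=9, (3,0) g=5 f=9, (3,2) g=3 f=7, (3,3) g=2 f=7, (4,1) g=5 f=7]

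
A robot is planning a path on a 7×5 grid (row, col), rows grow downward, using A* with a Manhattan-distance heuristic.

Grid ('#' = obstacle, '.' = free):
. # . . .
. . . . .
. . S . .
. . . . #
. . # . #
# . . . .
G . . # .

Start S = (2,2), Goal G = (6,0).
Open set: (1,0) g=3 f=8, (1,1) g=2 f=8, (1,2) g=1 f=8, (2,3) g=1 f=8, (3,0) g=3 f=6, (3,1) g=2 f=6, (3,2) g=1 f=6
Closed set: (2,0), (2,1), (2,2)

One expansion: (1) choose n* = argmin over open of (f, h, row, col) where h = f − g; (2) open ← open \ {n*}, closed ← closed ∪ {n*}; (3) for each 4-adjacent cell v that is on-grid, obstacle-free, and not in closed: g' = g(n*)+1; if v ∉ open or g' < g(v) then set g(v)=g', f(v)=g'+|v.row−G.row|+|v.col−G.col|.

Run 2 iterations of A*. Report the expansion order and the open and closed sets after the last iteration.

step 1: expand (3,0) (f=6, h=3) → closed; open now [(1,0) g=3 f=8, (1,1) g=2 f=8, (1,2) g=1 f=8, (2,3) g=1 f=8, (3,1) g=2 f=6, (3,2) g=1 f=6, (4,0) g=4 f=6]
step 2: expand (4,0) (f=6, h=2) → closed; open now [(1,0) g=3 f=8, (1,1) g=2 f=8, (1,2) g=1 f=8, (2,3) g=1 f=8, (3,1) g=2 f=6, (3,2) g=1 f=6, (4,1) g=5 f=8]

order=[(3,0) → (4,0)]; open=[(1,0) g=3 f=8, (1,1) g=2 f=8, (1,2) g=1 f=8, (2,3) g=1 f=8, (3,1) g=2 f=6, (3,2) g=1 f=6, (4,1) g=5 f=8]; closed=[(2,0), (2,1), (2,2), (3,0), (4,0)]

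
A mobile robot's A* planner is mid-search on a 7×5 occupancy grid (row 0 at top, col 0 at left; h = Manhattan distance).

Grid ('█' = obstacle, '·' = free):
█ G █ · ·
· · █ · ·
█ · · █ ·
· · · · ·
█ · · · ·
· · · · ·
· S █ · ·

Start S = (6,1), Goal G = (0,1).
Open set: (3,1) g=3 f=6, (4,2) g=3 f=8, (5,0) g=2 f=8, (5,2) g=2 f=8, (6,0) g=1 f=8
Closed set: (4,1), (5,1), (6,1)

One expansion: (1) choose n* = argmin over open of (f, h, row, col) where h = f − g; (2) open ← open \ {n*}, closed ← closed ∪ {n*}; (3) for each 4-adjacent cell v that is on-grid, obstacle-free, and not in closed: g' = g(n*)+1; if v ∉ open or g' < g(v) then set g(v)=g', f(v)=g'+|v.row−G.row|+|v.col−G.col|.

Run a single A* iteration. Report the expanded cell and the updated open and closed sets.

expanded=(3,1); open=[(2,1) g=4 f=6, (3,0) g=4 f=8, (3,2) g=4 f=8, (4,2) g=3 f=8, (5,0) g=2 f=8, (5,2) g=2 f=8, (6,0) g=1 f=8]; closed=[(3,1), (4,1), (5,1), (6,1)]

step 1: expand (3,1) (f=6, h=3) → closed; open now [(2,1) g=4 f=6, (3,0) g=4 f=8, (3,2) g=4 f=8, (4,2) g=3 f=8, (5,0) g=2 f=8, (5,2) g=2 f=8, (6,0) g=1 f=8]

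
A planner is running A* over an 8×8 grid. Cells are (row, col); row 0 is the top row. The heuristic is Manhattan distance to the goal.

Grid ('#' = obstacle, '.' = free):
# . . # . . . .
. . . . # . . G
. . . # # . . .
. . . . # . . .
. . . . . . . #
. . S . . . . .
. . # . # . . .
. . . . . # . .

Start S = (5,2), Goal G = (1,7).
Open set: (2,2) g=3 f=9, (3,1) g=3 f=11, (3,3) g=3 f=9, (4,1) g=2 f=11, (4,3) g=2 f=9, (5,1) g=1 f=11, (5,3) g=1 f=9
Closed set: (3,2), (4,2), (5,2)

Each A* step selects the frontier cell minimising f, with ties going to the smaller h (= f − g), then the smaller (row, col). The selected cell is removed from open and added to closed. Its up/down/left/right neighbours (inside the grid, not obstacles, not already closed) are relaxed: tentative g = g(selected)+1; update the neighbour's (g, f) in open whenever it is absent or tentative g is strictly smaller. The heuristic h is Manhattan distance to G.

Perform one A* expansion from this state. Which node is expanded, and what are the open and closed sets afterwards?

expanded=(2,2); open=[(1,2) g=4 f=9, (2,1) g=4 f=11, (3,1) g=3 f=11, (3,3) g=3 f=9, (4,1) g=2 f=11, (4,3) g=2 f=9, (5,1) g=1 f=11, (5,3) g=1 f=9]; closed=[(2,2), (3,2), (4,2), (5,2)]

step 1: expand (2,2) (f=9, h=6) → closed; open now [(1,2) g=4 f=9, (2,1) g=4 f=11, (3,1) g=3 f=11, (3,3) g=3 f=9, (4,1) g=2 f=11, (4,3) g=2 f=9, (5,1) g=1 f=11, (5,3) g=1 f=9]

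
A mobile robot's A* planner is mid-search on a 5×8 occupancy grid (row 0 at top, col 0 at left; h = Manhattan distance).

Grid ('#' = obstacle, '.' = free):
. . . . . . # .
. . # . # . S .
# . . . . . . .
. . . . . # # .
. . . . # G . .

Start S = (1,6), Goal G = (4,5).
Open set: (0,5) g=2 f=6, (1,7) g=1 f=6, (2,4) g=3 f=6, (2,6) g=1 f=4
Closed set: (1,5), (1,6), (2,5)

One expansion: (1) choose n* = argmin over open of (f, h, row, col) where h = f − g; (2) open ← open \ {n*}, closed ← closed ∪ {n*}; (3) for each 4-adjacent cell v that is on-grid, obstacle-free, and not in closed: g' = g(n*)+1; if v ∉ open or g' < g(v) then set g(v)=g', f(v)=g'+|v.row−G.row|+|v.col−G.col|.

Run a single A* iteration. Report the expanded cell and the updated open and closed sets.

expanded=(2,6); open=[(0,5) g=2 f=6, (1,7) g=1 f=6, (2,4) g=3 f=6, (2,7) g=2 f=6]; closed=[(1,5), (1,6), (2,5), (2,6)]

step 1: expand (2,6) (f=4, h=3) → closed; open now [(0,5) g=2 f=6, (1,7) g=1 f=6, (2,4) g=3 f=6, (2,7) g=2 f=6]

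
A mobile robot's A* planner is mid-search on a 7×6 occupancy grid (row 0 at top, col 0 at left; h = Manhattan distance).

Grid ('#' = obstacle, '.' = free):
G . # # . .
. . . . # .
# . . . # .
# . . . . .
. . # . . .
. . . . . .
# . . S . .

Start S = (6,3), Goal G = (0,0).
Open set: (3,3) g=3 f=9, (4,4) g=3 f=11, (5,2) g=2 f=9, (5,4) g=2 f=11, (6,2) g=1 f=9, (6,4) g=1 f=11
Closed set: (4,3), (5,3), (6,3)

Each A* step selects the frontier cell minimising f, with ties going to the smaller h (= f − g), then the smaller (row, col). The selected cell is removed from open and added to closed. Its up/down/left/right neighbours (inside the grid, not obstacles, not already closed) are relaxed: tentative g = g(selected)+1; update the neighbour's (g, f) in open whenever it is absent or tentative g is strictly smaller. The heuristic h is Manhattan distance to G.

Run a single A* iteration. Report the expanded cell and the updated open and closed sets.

step 1: expand (3,3) (f=9, h=6) → closed; open now [(2,3) g=4 f=9, (3,2) g=4 f=9, (3,4) g=4 f=11, (4,4) g=3 f=11, (5,2) g=2 f=9, (5,4) g=2 f=11, (6,2) g=1 f=9, (6,4) g=1 f=11]

expanded=(3,3); open=[(2,3) g=4 f=9, (3,2) g=4 f=9, (3,4) g=4 f=11, (4,4) g=3 f=11, (5,2) g=2 f=9, (5,4) g=2 f=11, (6,2) g=1 f=9, (6,4) g=1 f=11]; closed=[(3,3), (4,3), (5,3), (6,3)]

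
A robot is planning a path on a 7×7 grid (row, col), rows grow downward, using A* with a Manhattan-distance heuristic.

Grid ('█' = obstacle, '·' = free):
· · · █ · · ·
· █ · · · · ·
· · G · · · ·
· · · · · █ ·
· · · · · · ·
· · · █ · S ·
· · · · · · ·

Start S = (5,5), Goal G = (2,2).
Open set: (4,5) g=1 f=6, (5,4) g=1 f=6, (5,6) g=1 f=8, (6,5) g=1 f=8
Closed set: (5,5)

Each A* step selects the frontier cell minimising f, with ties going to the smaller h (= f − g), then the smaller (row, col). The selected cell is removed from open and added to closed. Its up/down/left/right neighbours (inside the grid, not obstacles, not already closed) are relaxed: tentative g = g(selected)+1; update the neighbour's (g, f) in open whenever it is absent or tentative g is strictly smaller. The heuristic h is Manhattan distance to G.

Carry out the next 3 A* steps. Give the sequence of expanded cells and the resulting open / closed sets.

order=[(4,5) → (4,4) → (3,4)]; open=[(2,4) g=4 f=6, (3,3) g=4 f=6, (4,3) g=3 f=6, (4,6) g=2 f=8, (5,4) g=1 f=6, (5,6) g=1 f=8, (6,5) g=1 f=8]; closed=[(3,4), (4,4), (4,5), (5,5)]

step 1: expand (4,5) (f=6, h=5) → closed; open now [(4,4) g=2 f=6, (4,6) g=2 f=8, (5,4) g=1 f=6, (5,6) g=1 f=8, (6,5) g=1 f=8]
step 2: expand (4,4) (f=6, h=4) → closed; open now [(3,4) g=3 f=6, (4,3) g=3 f=6, (4,6) g=2 f=8, (5,4) g=1 f=6, (5,6) g=1 f=8, (6,5) g=1 f=8]
step 3: expand (3,4) (f=6, h=3) → closed; open now [(2,4) g=4 f=6, (3,3) g=4 f=6, (4,3) g=3 f=6, (4,6) g=2 f=8, (5,4) g=1 f=6, (5,6) g=1 f=8, (6,5) g=1 f=8]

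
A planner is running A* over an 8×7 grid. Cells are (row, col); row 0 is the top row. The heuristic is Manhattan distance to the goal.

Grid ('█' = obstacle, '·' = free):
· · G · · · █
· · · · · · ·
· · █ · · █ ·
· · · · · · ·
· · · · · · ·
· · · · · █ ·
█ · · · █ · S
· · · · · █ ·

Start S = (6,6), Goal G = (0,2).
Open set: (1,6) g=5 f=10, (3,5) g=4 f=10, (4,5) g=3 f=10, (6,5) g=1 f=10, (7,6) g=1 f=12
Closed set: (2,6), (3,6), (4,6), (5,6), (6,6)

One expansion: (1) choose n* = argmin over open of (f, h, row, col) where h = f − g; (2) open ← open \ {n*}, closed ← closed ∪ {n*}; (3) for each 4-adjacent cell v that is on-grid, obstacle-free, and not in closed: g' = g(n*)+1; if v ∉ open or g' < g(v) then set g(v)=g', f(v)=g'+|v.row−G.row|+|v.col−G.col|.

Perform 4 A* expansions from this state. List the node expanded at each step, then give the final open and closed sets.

order=[(1,6) → (1,5) → (0,5) → (0,4)]; open=[(0,3) g=9 f=10, (1,4) g=7 f=10, (3,5) g=4 f=10, (4,5) g=3 f=10, (6,5) g=1 f=10, (7,6) g=1 f=12]; closed=[(0,4), (0,5), (1,5), (1,6), (2,6), (3,6), (4,6), (5,6), (6,6)]

step 1: expand (1,6) (f=10, h=5) → closed; open now [(1,5) g=6 f=10, (3,5) g=4 f=10, (4,5) g=3 f=10, (6,5) g=1 f=10, (7,6) g=1 f=12]
step 2: expand (1,5) (f=10, h=4) → closed; open now [(0,5) g=7 f=10, (1,4) g=7 f=10, (3,5) g=4 f=10, (4,5) g=3 f=10, (6,5) g=1 f=10, (7,6) g=1 f=12]
step 3: expand (0,5) (f=10, h=3) → closed; open now [(0,4) g=8 f=10, (1,4) g=7 f=10, (3,5) g=4 f=10, (4,5) g=3 f=10, (6,5) g=1 f=10, (7,6) g=1 f=12]
step 4: expand (0,4) (f=10, h=2) → closed; open now [(0,3) g=9 f=10, (1,4) g=7 f=10, (3,5) g=4 f=10, (4,5) g=3 f=10, (6,5) g=1 f=10, (7,6) g=1 f=12]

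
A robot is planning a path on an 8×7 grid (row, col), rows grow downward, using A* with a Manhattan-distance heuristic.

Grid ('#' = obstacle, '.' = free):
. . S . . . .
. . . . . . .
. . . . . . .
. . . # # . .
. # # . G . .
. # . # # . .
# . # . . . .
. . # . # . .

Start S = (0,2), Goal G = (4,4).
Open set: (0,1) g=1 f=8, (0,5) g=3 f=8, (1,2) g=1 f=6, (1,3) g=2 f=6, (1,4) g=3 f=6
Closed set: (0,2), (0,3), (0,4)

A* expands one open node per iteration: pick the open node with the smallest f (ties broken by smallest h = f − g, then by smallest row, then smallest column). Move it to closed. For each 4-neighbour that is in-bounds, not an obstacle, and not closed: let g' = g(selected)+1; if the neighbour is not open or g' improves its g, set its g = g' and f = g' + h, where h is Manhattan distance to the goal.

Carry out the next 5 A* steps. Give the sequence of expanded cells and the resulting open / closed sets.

order=[(1,4) → (2,4) → (1,3) → (2,3) → (1,2)]; open=[(0,1) g=1 f=8, (0,5) g=3 f=8, (1,1) g=2 f=8, (1,5) g=4 f=8, (2,2) g=2 f=6, (2,5) g=5 f=8]; closed=[(0,2), (0,3), (0,4), (1,2), (1,3), (1,4), (2,3), (2,4)]

step 1: expand (1,4) (f=6, h=3) → closed; open now [(0,1) g=1 f=8, (0,5) g=3 f=8, (1,2) g=1 f=6, (1,3) g=2 f=6, (1,5) g=4 f=8, (2,4) g=4 f=6]
step 2: expand (2,4) (f=6, h=2) → closed; open now [(0,1) g=1 f=8, (0,5) g=3 f=8, (1,2) g=1 f=6, (1,3) g=2 f=6, (1,5) g=4 f=8, (2,3) g=5 f=8, (2,5) g=5 f=8]
step 3: expand (1,3) (f=6, h=4) → closed; open now [(0,1) g=1 f=8, (0,5) g=3 f=8, (1,2) g=1 f=6, (1,5) g=4 f=8, (2,3) g=3 f=6, (2,5) g=5 f=8]
step 4: expand (2,3) (f=6, h=3) → closed; open now [(0,1) g=1 f=8, (0,5) g=3 f=8, (1,2) g=1 f=6, (1,5) g=4 f=8, (2,2) g=4 f=8, (2,5) g=5 f=8]
step 5: expand (1,2) (f=6, h=5) → closed; open now [(0,1) g=1 f=8, (0,5) g=3 f=8, (1,1) g=2 f=8, (1,5) g=4 f=8, (2,2) g=2 f=6, (2,5) g=5 f=8]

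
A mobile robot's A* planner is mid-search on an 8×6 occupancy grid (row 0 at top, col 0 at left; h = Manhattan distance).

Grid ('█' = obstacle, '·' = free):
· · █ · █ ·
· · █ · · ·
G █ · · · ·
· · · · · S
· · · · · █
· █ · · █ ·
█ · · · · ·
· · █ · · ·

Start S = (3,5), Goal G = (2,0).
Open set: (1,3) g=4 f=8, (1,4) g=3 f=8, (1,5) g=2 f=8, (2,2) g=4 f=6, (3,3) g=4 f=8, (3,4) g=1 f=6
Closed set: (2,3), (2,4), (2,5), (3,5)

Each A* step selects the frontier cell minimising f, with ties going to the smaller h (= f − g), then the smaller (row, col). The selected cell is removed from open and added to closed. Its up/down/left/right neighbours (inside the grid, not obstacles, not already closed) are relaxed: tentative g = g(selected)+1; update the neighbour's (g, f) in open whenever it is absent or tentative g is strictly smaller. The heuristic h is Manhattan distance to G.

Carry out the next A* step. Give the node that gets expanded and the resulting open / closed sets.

expanded=(2,2); open=[(1,3) g=4 f=8, (1,4) g=3 f=8, (1,5) g=2 f=8, (3,2) g=5 f=8, (3,3) g=4 f=8, (3,4) g=1 f=6]; closed=[(2,2), (2,3), (2,4), (2,5), (3,5)]

step 1: expand (2,2) (f=6, h=2) → closed; open now [(1,3) g=4 f=8, (1,4) g=3 f=8, (1,5) g=2 f=8, (3,2) g=5 f=8, (3,3) g=4 f=8, (3,4) g=1 f=6]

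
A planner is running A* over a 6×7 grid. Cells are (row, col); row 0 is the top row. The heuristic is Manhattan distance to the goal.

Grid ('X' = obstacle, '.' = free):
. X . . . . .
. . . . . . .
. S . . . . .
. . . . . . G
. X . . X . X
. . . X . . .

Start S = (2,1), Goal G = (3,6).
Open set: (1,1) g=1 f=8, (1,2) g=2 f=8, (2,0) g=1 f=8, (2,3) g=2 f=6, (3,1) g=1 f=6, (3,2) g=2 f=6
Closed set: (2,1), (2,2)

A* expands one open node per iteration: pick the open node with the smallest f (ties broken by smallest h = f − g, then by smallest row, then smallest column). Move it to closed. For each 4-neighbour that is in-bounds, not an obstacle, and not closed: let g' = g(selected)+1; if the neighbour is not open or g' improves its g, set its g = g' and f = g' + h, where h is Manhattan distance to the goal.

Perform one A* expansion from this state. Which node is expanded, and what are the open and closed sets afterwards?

expanded=(2,3); open=[(1,1) g=1 f=8, (1,2) g=2 f=8, (1,3) g=3 f=8, (2,0) g=1 f=8, (2,4) g=3 f=6, (3,1) g=1 f=6, (3,2) g=2 f=6, (3,3) g=3 f=6]; closed=[(2,1), (2,2), (2,3)]

step 1: expand (2,3) (f=6, h=4) → closed; open now [(1,1) g=1 f=8, (1,2) g=2 f=8, (1,3) g=3 f=8, (2,0) g=1 f=8, (2,4) g=3 f=6, (3,1) g=1 f=6, (3,2) g=2 f=6, (3,3) g=3 f=6]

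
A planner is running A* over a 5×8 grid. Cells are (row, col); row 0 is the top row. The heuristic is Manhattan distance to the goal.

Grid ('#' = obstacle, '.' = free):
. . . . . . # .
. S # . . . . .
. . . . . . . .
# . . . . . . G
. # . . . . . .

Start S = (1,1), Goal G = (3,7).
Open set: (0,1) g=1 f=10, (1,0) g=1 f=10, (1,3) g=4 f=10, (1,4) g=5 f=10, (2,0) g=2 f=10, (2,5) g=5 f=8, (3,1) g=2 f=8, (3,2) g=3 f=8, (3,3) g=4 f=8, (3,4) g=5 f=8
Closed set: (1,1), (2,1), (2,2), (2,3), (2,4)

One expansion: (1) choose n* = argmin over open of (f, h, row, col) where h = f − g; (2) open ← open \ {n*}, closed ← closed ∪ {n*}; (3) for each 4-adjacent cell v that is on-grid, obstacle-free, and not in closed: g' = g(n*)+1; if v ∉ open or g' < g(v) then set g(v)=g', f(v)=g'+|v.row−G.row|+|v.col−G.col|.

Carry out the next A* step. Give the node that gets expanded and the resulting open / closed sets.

expanded=(2,5); open=[(0,1) g=1 f=10, (1,0) g=1 f=10, (1,3) g=4 f=10, (1,4) g=5 f=10, (1,5) g=6 f=10, (2,0) g=2 f=10, (2,6) g=6 f=8, (3,1) g=2 f=8, (3,2) g=3 f=8, (3,3) g=4 f=8, (3,4) g=5 f=8, (3,5) g=6 f=8]; closed=[(1,1), (2,1), (2,2), (2,3), (2,4), (2,5)]

step 1: expand (2,5) (f=8, h=3) → closed; open now [(0,1) g=1 f=10, (1,0) g=1 f=10, (1,3) g=4 f=10, (1,4) g=5 f=10, (1,5) g=6 f=10, (2,0) g=2 f=10, (2,6) g=6 f=8, (3,1) g=2 f=8, (3,2) g=3 f=8, (3,3) g=4 f=8, (3,4) g=5 f=8, (3,5) g=6 f=8]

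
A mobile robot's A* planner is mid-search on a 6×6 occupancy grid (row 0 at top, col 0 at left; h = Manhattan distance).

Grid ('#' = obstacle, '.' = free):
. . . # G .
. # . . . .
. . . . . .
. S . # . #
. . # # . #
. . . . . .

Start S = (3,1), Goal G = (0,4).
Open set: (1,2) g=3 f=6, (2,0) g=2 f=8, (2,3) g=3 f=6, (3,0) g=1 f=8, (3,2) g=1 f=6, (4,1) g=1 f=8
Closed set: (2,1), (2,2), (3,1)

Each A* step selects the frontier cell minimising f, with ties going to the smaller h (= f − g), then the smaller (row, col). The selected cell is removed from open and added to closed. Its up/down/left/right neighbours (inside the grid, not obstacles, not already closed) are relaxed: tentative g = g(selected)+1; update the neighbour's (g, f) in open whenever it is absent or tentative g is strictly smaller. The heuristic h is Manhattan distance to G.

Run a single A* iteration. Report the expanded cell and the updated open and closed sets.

step 1: expand (1,2) (f=6, h=3) → closed; open now [(0,2) g=4 f=6, (1,3) g=4 f=6, (2,0) g=2 f=8, (2,3) g=3 f=6, (3,0) g=1 f=8, (3,2) g=1 f=6, (4,1) g=1 f=8]

expanded=(1,2); open=[(0,2) g=4 f=6, (1,3) g=4 f=6, (2,0) g=2 f=8, (2,3) g=3 f=6, (3,0) g=1 f=8, (3,2) g=1 f=6, (4,1) g=1 f=8]; closed=[(1,2), (2,1), (2,2), (3,1)]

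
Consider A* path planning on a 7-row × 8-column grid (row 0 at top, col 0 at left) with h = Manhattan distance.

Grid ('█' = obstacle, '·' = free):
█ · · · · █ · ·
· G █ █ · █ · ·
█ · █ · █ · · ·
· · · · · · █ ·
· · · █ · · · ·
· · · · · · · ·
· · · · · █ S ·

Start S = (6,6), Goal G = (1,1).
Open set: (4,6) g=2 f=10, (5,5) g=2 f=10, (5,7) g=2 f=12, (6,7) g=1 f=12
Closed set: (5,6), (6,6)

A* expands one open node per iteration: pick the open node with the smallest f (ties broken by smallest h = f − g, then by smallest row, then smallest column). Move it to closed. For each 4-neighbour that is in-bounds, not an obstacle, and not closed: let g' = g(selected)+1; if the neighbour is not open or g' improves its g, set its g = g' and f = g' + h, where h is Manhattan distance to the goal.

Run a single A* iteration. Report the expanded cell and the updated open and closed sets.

step 1: expand (4,6) (f=10, h=8) → closed; open now [(4,5) g=3 f=10, (4,7) g=3 f=12, (5,5) g=2 f=10, (5,7) g=2 f=12, (6,7) g=1 f=12]

expanded=(4,6); open=[(4,5) g=3 f=10, (4,7) g=3 f=12, (5,5) g=2 f=10, (5,7) g=2 f=12, (6,7) g=1 f=12]; closed=[(4,6), (5,6), (6,6)]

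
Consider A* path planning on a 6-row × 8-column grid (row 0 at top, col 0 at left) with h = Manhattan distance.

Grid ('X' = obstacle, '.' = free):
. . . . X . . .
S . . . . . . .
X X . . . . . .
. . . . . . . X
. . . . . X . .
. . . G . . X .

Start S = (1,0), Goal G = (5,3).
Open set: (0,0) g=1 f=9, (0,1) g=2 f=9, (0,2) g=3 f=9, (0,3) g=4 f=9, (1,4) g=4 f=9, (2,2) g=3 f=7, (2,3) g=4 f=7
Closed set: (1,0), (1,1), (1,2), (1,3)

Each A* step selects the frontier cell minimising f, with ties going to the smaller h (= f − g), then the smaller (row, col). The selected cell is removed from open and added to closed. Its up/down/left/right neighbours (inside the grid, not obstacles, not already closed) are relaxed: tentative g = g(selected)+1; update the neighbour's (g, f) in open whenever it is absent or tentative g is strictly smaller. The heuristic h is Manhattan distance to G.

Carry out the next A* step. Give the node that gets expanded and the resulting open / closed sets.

step 1: expand (2,3) (f=7, h=3) → closed; open now [(0,0) g=1 f=9, (0,1) g=2 f=9, (0,2) g=3 f=9, (0,3) g=4 f=9, (1,4) g=4 f=9, (2,2) g=3 f=7, (2,4) g=5 f=9, (3,3) g=5 f=7]

expanded=(2,3); open=[(0,0) g=1 f=9, (0,1) g=2 f=9, (0,2) g=3 f=9, (0,3) g=4 f=9, (1,4) g=4 f=9, (2,2) g=3 f=7, (2,4) g=5 f=9, (3,3) g=5 f=7]; closed=[(1,0), (1,1), (1,2), (1,3), (2,3)]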